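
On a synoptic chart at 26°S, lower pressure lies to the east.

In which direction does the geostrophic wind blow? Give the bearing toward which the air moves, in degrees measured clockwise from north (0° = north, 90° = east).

000°

The pressure-gradient force points toward the east (bearing 090°).
Geostrophic balance: in the Southern Hemisphere the Coriolis force deflects motion to the left, so the geostrophic wind blows 90° to the left of the pressure-gradient force (low pressure on the right).
Rotating 090° by 90° counterclockwise gives 000° — the wind blows toward the north.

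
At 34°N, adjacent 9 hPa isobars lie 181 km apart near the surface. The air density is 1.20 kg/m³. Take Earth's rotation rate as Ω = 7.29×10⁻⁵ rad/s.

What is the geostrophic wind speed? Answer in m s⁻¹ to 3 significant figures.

50.8 m s⁻¹

Coriolis parameter at 34°N:
f = 2Ω sin φ = 2 × 7.29×10⁻⁵ × sin 34° = 8.15×10⁻⁵ s⁻¹
Pressure gradient: |∂P/∂n| = 900 Pa / 181000 m = 4.97×10⁻³ Pa/m
Geostrophic balance (pressure-gradient force = Coriolis force):
V_g = (1/(fρ)) |∂P/∂n| = 4.97×10⁻³ / (8.15×10⁻⁵ × 1.20) = 50.8 m/s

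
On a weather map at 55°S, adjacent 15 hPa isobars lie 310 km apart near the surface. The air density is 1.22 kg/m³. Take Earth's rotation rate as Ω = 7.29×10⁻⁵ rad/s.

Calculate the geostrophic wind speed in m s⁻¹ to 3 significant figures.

33.2 m s⁻¹

Coriolis parameter at 55°S:
f = 2Ω sin φ = 2 × 7.29×10⁻⁵ × sin 55° = 1.19×10⁻⁴ s⁻¹
Pressure gradient: |∂P/∂n| = 1500 Pa / 310000 m = 4.84×10⁻³ Pa/m
Geostrophic balance (pressure-gradient force = Coriolis force):
V_g = (1/(fρ)) |∂P/∂n| = 4.84×10⁻³ / (1.19×10⁻⁴ × 1.22) = 33.2 m/s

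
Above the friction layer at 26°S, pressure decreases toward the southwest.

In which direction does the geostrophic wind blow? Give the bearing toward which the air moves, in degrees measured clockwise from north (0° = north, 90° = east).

The pressure-gradient force points toward the southwest (bearing 225°).
Geostrophic balance: in the Southern Hemisphere the Coriolis force deflects motion to the left, so the geostrophic wind blows 90° to the left of the pressure-gradient force (low pressure on the right).
Rotating 225° by 90° counterclockwise gives 135° — the wind blows toward the southeast.

135°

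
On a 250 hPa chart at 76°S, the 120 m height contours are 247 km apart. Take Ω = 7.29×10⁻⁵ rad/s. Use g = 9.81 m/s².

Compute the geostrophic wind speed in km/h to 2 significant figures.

Coriolis parameter at 76°S:
f = 2Ω sin φ = 2 × 7.29×10⁻⁵ × sin 76° = 1.41×10⁻⁴ s⁻¹
Height gradient: |∂Z/∂n| = 120 m / 247000 m = 4.86×10⁻⁴
On a pressure surface, geostrophic balance gives V_g = (g/f)|∂Z/∂n|:
V_g = 9.81 × 4.86×10⁻⁴ / 1.41×10⁻⁴ = 33.7 m/s
Converting: 33.7 m/s × 3.6 = 120 km/h

120 km/h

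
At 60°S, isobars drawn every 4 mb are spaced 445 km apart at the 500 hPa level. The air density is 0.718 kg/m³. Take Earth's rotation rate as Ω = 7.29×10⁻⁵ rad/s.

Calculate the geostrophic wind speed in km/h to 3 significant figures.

Coriolis parameter at 60°S:
f = 2Ω sin φ = 2 × 7.29×10⁻⁵ × sin 60° = 1.26×10⁻⁴ s⁻¹
Pressure gradient: |∂P/∂n| = 400 Pa / 445000 m = 8.99×10⁻⁴ Pa/m
Geostrophic balance (pressure-gradient force = Coriolis force):
V_g = (1/(fρ)) |∂P/∂n| = 8.99×10⁻⁴ / (1.26×10⁻⁴ × 0.718) = 9.91 m/s
Converting: 9.91 m/s × 3.6 = 35.7 km/h

35.7 km/h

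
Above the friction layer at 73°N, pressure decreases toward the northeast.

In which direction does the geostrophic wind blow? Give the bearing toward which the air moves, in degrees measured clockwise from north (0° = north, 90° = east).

135°

The pressure-gradient force points toward the northeast (bearing 045°).
Geostrophic balance: in the Northern Hemisphere the Coriolis force deflects motion to the right, so the geostrophic wind blows 90° to the right of the pressure-gradient force (low pressure on the left).
Rotating 045° by 90° clockwise gives 135° — the wind blows toward the southeast.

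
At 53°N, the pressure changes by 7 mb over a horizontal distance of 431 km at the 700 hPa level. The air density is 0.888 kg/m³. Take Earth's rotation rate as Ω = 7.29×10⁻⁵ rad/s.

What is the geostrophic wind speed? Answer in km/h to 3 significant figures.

Coriolis parameter at 53°N:
f = 2Ω sin φ = 2 × 7.29×10⁻⁵ × sin 53° = 1.16×10⁻⁴ s⁻¹
Pressure gradient: |∂P/∂n| = 700 Pa / 431000 m = 1.62×10⁻³ Pa/m
Geostrophic balance (pressure-gradient force = Coriolis force):
V_g = (1/(fρ)) |∂P/∂n| = 1.62×10⁻³ / (1.16×10⁻⁴ × 0.888) = 15.7 m/s
Converting: 15.7 m/s × 3.6 = 56.5 km/h

56.5 km/h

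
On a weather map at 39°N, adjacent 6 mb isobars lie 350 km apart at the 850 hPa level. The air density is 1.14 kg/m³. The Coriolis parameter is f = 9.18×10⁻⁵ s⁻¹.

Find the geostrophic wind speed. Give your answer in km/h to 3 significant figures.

Pressure gradient: |∂P/∂n| = 600 Pa / 350000 m = 1.71×10⁻³ Pa/m
Geostrophic balance (pressure-gradient force = Coriolis force):
V_g = (1/(fρ)) |∂P/∂n| = 1.71×10⁻³ / (9.18×10⁻⁵ × 1.14) = 16.4 m/s
Converting: 16.4 m/s × 3.6 = 59.0 km/h

59.0 km/h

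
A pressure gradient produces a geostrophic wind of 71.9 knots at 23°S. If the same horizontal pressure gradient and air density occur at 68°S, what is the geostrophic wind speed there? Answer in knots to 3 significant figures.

30.3 knots

With the same pressure gradient and density, V_g ∝ 1/f ∝ 1/sin φ.
V₂ = V₁ · sin φ₁ / sin φ₂ = 71.9 × sin 23° / sin 68°
V₂ = 71.9 × 0.3907/0.9272 = 30.3 knots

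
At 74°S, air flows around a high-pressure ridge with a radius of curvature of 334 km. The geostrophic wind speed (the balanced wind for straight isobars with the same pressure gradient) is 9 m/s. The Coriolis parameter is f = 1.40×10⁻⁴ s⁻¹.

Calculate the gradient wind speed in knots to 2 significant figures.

Around a high, pressure-gradient force acts outward with centrifugal, so Coriolis balances both:
fV = (1/ρ)|∂P/∂n| + V²/R  →  V² − fR·V + fR·V_g = 0
With fR = 1.40×10⁻⁴ × 334×10³ m = 46.8 m/s:
V = [fR − √((fR)² − 4 fR V_g)]/2 = [46.8 − √(46.8² − 4×46.8×9)]/2 = 12.2 m/s
Supergeostrophic (V > V_g = 9 m/s), as expected around a high.
Converting: 12.2 m/s × 1.944 = 24 knots

24 knots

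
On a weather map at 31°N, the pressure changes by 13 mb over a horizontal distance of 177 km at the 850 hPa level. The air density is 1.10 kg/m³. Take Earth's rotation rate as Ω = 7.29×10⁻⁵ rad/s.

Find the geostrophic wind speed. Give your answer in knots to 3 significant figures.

173 knots

Coriolis parameter at 31°N:
f = 2Ω sin φ = 2 × 7.29×10⁻⁵ × sin 31° = 7.51×10⁻⁵ s⁻¹
Pressure gradient: |∂P/∂n| = 1300 Pa / 177000 m = 7.34×10⁻³ Pa/m
Geostrophic balance (pressure-gradient force = Coriolis force):
V_g = (1/(fρ)) |∂P/∂n| = 7.34×10⁻³ / (7.51×10⁻⁵ × 1.10) = 88.9 m/s
Converting: 88.9 m/s × 1.944 = 173 knots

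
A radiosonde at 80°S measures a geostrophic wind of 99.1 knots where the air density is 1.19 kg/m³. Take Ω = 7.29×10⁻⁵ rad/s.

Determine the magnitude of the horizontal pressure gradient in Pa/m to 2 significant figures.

8.7×10⁻³ Pa/m

Coriolis parameter at 80°S:
f = 2Ω sin φ = 2 × 7.29×10⁻⁵ × sin 80° = 1.44×10⁻⁴ s⁻¹
Wind speed in SI: 99.1 knots = 51.0 m/s
Geostrophic balance rearranged: |∂P/∂n| = f ρ V_g
|∂P/∂n| = 1.44×10⁻⁴ × 1.19 × 51.0 = 8.71×10⁻³ Pa/m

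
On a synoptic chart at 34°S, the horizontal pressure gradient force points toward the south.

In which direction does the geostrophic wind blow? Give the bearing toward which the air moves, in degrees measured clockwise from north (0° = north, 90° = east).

The pressure-gradient force points toward the south (bearing 180°).
Geostrophic balance: in the Southern Hemisphere the Coriolis force deflects motion to the left, so the geostrophic wind blows 90° to the left of the pressure-gradient force (low pressure on the right).
Rotating 180° by 90° counterclockwise gives 090° — the wind blows toward the east.

090°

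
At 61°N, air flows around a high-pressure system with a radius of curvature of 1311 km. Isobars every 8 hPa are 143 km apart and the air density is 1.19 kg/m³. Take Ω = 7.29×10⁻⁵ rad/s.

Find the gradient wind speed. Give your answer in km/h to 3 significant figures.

198 km/h

Coriolis parameter at 61°N:
f = 2Ω sin φ = 2 × 7.29×10⁻⁵ × sin 61° = 1.28×10⁻⁴ s⁻¹
Pressure gradient: |∂P/∂n| = 800 Pa / 143000 m = 5.59×10⁻³ Pa/m
Geostrophic speed: V_g = |∂P/∂n|/(fρ) = 5.59×10⁻³/(1.28×10⁻⁴ × 1.19) = 36.9 m/s
Around a high, pressure-gradient force acts outward with centrifugal, so Coriolis balances both:
fV = (1/ρ)|∂P/∂n| + V²/R  →  V² − fR·V + fR·V_g = 0
With fR = 1.28×10⁻⁴ × 1311×10³ m = 167 m/s:
V = [fR − √((fR)² − 4 fR V_g)]/2 = [167 − √(167² − 4×167×36.9)]/2 = 54.9 m/s
Supergeostrophic (V > V_g = 36.9 m/s), as expected around a high.
Converting: 54.9 m/s × 3.6 = 198 km/h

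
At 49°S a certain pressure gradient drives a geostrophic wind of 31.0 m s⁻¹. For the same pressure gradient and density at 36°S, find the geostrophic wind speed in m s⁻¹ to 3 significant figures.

39.8 m s⁻¹

With the same pressure gradient and density, V_g ∝ 1/f ∝ 1/sin φ.
V₂ = V₁ · sin φ₁ / sin φ₂ = 31.0 × sin 49° / sin 36°
V₂ = 31.0 × 0.7547/0.5878 = 39.8 m s⁻¹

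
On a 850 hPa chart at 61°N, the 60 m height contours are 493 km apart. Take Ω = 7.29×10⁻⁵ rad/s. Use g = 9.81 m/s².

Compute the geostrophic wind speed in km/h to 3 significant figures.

33.7 km/h

Coriolis parameter at 61°N:
f = 2Ω sin φ = 2 × 7.29×10⁻⁵ × sin 61° = 1.28×10⁻⁴ s⁻¹
Height gradient: |∂Z/∂n| = 60 m / 493000 m = 1.22×10⁻⁴
On a pressure surface, geostrophic balance gives V_g = (g/f)|∂Z/∂n|:
V_g = 9.81 × 1.22×10⁻⁴ / 1.28×10⁻⁴ = 9.36 m/s
Converting: 9.36 m/s × 3.6 = 33.7 km/h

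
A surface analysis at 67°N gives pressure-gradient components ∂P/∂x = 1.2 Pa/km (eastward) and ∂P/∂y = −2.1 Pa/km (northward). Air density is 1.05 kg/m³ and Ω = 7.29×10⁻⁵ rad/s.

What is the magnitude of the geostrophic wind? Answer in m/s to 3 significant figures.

17.2 m/s

Coriolis parameter at 67°N:
f = 2Ω sin φ = 2 × 7.29×10⁻⁵ × sin 67° = 1.34×10⁻⁴ s⁻¹
Component geostrophic relations (x east, y north):
u_g = −(1/(fρ)) ∂P/∂y,  v_g = (1/(fρ)) ∂P/∂x
u_g = −(−2.1×10⁻³)/(1.34×10⁻⁴ × 1.05) = 14.9 m/s;  v_g = (1.2×10⁻³)/(1.34×10⁻⁴ × 1.05) = 8.52 m/s
|V_g| = √(u_g² + v_g²) = 17.2 m/s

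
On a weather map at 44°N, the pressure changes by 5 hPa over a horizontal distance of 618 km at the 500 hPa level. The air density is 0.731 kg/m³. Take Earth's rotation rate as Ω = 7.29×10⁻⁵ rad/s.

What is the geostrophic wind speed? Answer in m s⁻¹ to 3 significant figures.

10.9 m s⁻¹

Coriolis parameter at 44°N:
f = 2Ω sin φ = 2 × 7.29×10⁻⁵ × sin 44° = 1.01×10⁻⁴ s⁻¹
Pressure gradient: |∂P/∂n| = 500 Pa / 618000 m = 8.09×10⁻⁴ Pa/m
Geostrophic balance (pressure-gradient force = Coriolis force):
V_g = (1/(fρ)) |∂P/∂n| = 8.09×10⁻⁴ / (1.01×10⁻⁴ × 0.731) = 10.9 m/s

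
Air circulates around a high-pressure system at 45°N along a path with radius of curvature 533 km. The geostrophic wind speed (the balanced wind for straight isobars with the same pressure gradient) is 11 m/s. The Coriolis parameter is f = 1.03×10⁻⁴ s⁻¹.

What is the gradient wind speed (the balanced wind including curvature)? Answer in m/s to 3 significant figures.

Around a high, pressure-gradient force acts outward with centrifugal, so Coriolis balances both:
fV = (1/ρ)|∂P/∂n| + V²/R  →  V² − fR·V + fR·V_g = 0
With fR = 1.03×10⁻⁴ × 533×10³ m = 54.9 m/s:
V = [fR − √((fR)² − 4 fR V_g)]/2 = [54.9 − √(54.9² − 4×54.9×11)]/2 = 15.2 m/s
Supergeostrophic (V > V_g = 11 m/s), as expected around a high.

15.2 m/s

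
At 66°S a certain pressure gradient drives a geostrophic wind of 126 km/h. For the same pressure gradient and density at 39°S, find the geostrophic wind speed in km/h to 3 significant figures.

183 km/h

With the same pressure gradient and density, V_g ∝ 1/f ∝ 1/sin φ.
V₂ = V₁ · sin φ₁ / sin φ₂ = 126 × sin 66° / sin 39°
V₂ = 126 × 0.9135/0.6293 = 183 km/h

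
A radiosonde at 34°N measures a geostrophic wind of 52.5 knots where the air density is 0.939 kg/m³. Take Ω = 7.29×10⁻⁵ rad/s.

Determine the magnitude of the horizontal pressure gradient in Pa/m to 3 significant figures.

2.07×10⁻³ Pa/m

Coriolis parameter at 34°N:
f = 2Ω sin φ = 2 × 7.29×10⁻⁵ × sin 34° = 8.15×10⁻⁵ s⁻¹
Wind speed in SI: 52.5 knots = 27.0 m/s
Geostrophic balance rearranged: |∂P/∂n| = f ρ V_g
|∂P/∂n| = 8.15×10⁻⁵ × 0.939 × 27.0 = 2.07×10⁻³ Pa/m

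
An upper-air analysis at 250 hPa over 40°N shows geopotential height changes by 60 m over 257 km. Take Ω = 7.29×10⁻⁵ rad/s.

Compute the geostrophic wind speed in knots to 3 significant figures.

Coriolis parameter at 40°N:
f = 2Ω sin φ = 2 × 7.29×10⁻⁵ × sin 40° = 9.37×10⁻⁵ s⁻¹
Height gradient: |∂Z/∂n| = 60 m / 257000 m = 2.33×10⁻⁴
On a pressure surface, geostrophic balance gives V_g = (g/f)|∂Z/∂n|:
V_g = 9.81 × 2.33×10⁻⁴ / 9.37×10⁻⁵ = 24.4 m/s
Converting: 24.4 m/s × 1.944 = 47.5 knots

47.5 knots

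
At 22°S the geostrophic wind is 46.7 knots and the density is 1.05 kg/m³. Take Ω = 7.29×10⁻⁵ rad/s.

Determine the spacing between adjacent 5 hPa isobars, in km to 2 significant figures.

360 km

Coriolis parameter at 22°S:
f = 2Ω sin φ = 2 × 7.29×10⁻⁵ × sin 22° = 5.46×10⁻⁵ s⁻¹
Wind speed in SI: 46.7 knots = 24.0 m/s
Geostrophic balance rearranged: |∂P/∂n| = f ρ V_g
|∂P/∂n| = 5.46×10⁻⁵ × 1.05 × 24.0 = 1.38×10⁻³ Pa/m
Isobar spacing: Δn = ΔP/|∂P/∂n| = 500 Pa / 1.38×10⁻³ Pa/m = 362905 m ≈ 360 km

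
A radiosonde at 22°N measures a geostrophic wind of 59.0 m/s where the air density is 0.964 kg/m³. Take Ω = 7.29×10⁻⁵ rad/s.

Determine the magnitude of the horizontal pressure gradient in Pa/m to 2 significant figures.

3.1×10⁻³ Pa/m

Coriolis parameter at 22°N:
f = 2Ω sin φ = 2 × 7.29×10⁻⁵ × sin 22° = 5.46×10⁻⁵ s⁻¹
Geostrophic balance rearranged: |∂P/∂n| = f ρ V_g
|∂P/∂n| = 5.46×10⁻⁵ × 0.964 × 59.0 = 3.11×10⁻³ Pa/m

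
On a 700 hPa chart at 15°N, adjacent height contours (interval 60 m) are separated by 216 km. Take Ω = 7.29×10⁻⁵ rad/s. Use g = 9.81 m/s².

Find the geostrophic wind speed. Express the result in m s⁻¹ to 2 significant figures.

Coriolis parameter at 15°N:
f = 2Ω sin φ = 2 × 7.29×10⁻⁵ × sin 15° = 3.77×10⁻⁵ s⁻¹
Height gradient: |∂Z/∂n| = 60 m / 216000 m = 2.78×10⁻⁴
On a pressure surface, geostrophic balance gives V_g = (g/f)|∂Z/∂n|:
V_g = 9.81 × 2.78×10⁻⁴ / 3.77×10⁻⁵ = 72.2 m/s

72 m s⁻¹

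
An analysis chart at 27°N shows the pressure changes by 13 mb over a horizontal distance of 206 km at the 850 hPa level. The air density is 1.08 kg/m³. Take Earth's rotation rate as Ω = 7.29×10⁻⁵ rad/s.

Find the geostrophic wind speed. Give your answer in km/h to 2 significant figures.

320 km/h

Coriolis parameter at 27°N:
f = 2Ω sin φ = 2 × 7.29×10⁻⁵ × sin 27° = 6.62×10⁻⁵ s⁻¹
Pressure gradient: |∂P/∂n| = 1300 Pa / 206000 m = 6.31×10⁻³ Pa/m
Geostrophic balance (pressure-gradient force = Coriolis force):
V_g = (1/(fρ)) |∂P/∂n| = 6.31×10⁻³ / (6.62×10⁻⁵ × 1.08) = 88.3 m/s
Converting: 88.3 m/s × 3.6 = 320 km/h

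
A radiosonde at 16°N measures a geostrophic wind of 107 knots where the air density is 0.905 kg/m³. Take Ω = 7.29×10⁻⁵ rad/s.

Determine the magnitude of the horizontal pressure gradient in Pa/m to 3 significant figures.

2.00×10⁻³ Pa/m

Coriolis parameter at 16°N:
f = 2Ω sin φ = 2 × 7.29×10⁻⁵ × sin 16° = 4.02×10⁻⁵ s⁻¹
Wind speed in SI: 107 knots = 55.0 m/s
Geostrophic balance rearranged: |∂P/∂n| = f ρ V_g
|∂P/∂n| = 4.02×10⁻⁵ × 0.905 × 55.0 = 2.00×10⁻³ Pa/m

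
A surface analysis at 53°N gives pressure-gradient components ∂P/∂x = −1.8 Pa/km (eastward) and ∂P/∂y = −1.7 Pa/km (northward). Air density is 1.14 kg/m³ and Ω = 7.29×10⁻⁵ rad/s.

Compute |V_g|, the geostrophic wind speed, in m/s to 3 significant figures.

18.7 m/s

Coriolis parameter at 53°N:
f = 2Ω sin φ = 2 × 7.29×10⁻⁵ × sin 53° = 1.16×10⁻⁴ s⁻¹
Component geostrophic relations (x east, y north):
u_g = −(1/(fρ)) ∂P/∂y,  v_g = (1/(fρ)) ∂P/∂x
u_g = −(−1.7×10⁻³)/(1.16×10⁻⁴ × 1.14) = 12.8 m/s;  v_g = (−1.8×10⁻³)/(1.16×10⁻⁴ × 1.14) = −13.6 m/s
|V_g| = √(u_g² + v_g²) = 18.7 m/s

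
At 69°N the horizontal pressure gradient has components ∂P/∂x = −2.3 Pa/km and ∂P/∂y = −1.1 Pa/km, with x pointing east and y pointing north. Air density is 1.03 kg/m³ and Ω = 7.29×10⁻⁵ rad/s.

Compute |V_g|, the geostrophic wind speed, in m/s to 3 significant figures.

Coriolis parameter at 69°N:
f = 2Ω sin φ = 2 × 7.29×10⁻⁵ × sin 69° = 1.36×10⁻⁴ s⁻¹
Component geostrophic relations (x east, y north):
u_g = −(1/(fρ)) ∂P/∂y,  v_g = (1/(fρ)) ∂P/∂x
u_g = −(−1.1×10⁻³)/(1.36×10⁻⁴ × 1.03) = 7.85 m/s;  v_g = (−2.3×10⁻³)/(1.36×10⁻⁴ × 1.03) = −16.4 m/s
|V_g| = √(u_g² + v_g²) = 18.2 m/s

18.2 m/s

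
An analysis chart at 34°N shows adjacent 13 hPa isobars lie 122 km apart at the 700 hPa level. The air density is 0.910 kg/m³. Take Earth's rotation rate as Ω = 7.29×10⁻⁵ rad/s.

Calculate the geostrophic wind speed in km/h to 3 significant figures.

Coriolis parameter at 34°N:
f = 2Ω sin φ = 2 × 7.29×10⁻⁵ × sin 34° = 8.15×10⁻⁵ s⁻¹
Pressure gradient: |∂P/∂n| = 1300 Pa / 122000 m = 1.07×10⁻² Pa/m
Geostrophic balance (pressure-gradient force = Coriolis force):
V_g = (1/(fρ)) |∂P/∂n| = 1.07×10⁻² / (8.15×10⁻⁵ × 0.910) = 144 m/s
Converting: 144 m/s × 3.6 = 517 km/h

517 km/h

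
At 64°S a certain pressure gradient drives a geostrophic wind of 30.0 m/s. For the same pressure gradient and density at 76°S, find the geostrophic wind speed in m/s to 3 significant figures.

With the same pressure gradient and density, V_g ∝ 1/f ∝ 1/sin φ.
V₂ = V₁ · sin φ₁ / sin φ₂ = 30.0 × sin 64° / sin 76°
V₂ = 30.0 × 0.8988/0.9703 = 27.8 m/s

27.8 m/s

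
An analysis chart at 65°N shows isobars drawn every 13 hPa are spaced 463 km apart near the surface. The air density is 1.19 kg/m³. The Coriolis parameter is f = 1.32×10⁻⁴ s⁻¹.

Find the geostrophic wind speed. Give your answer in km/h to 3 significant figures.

Pressure gradient: |∂P/∂n| = 1300 Pa / 463000 m = 2.81×10⁻³ Pa/m
Geostrophic balance (pressure-gradient force = Coriolis force):
V_g = (1/(fρ)) |∂P/∂n| = 2.81×10⁻³ / (1.32×10⁻⁴ × 1.19) = 17.9 m/s
Converting: 17.9 m/s × 3.6 = 64.3 km/h

64.3 km/h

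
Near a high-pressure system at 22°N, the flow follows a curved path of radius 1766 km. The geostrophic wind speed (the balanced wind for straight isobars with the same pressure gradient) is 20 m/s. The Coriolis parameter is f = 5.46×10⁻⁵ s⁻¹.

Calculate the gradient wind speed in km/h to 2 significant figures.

100 km/h

Around a high, pressure-gradient force acts outward with centrifugal, so Coriolis balances both:
fV = (1/ρ)|∂P/∂n| + V²/R  →  V² − fR·V + fR·V_g = 0
With fR = 5.46×10⁻⁵ × 1766×10³ m = 96.4 m/s:
V = [fR − √((fR)² − 4 fR V_g)]/2 = [96.4 − √(96.4² − 4×96.4×20)]/2 = 28.3 m/s
Supergeostrophic (V > V_g = 20 m/s), as expected around a high.
Converting: 28.3 m/s × 3.6 = 100 km/h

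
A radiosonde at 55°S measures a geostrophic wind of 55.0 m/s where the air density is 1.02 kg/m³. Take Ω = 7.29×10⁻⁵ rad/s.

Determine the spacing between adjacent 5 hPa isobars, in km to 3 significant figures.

Coriolis parameter at 55°S:
f = 2Ω sin φ = 2 × 7.29×10⁻⁵ × sin 55° = 1.19×10⁻⁴ s⁻¹
Geostrophic balance rearranged: |∂P/∂n| = f ρ V_g
|∂P/∂n| = 1.19×10⁻⁴ × 1.02 × 55.0 = 6.70×10⁻³ Pa/m
Isobar spacing: Δn = ΔP/|∂P/∂n| = 500 Pa / 6.70×10⁻³ Pa/m = 74625 m ≈ 74.6 km

74.6 km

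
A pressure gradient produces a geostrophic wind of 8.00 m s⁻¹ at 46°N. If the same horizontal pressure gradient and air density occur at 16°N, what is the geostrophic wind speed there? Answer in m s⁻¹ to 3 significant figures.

With the same pressure gradient and density, V_g ∝ 1/f ∝ 1/sin φ.
V₂ = V₁ · sin φ₁ / sin φ₂ = 8.00 × sin 46° / sin 16°
V₂ = 8.00 × 0.7193/0.2756 = 20.9 m s⁻¹

20.9 m s⁻¹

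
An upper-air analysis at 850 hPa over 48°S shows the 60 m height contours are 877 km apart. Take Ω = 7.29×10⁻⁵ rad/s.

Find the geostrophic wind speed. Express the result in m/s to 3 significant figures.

Coriolis parameter at 48°S:
f = 2Ω sin φ = 2 × 7.29×10⁻⁵ × sin 48° = 1.08×10⁻⁴ s⁻¹
Height gradient: |∂Z/∂n| = 60 m / 877000 m = 6.84×10⁻⁵
On a pressure surface, geostrophic balance gives V_g = (g/f)|∂Z/∂n|:
V_g = 9.81 × 6.84×10⁻⁵ / 1.08×10⁻⁴ = 6.19 m/s

6.19 m/s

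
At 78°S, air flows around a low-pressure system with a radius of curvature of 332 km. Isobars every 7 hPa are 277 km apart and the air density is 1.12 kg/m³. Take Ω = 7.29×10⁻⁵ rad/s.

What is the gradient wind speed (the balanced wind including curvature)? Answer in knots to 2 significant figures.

24 knots

Coriolis parameter at 78°S:
f = 2Ω sin φ = 2 × 7.29×10⁻⁵ × sin 78° = 1.43×10⁻⁴ s⁻¹
Pressure gradient: |∂P/∂n| = 700 Pa / 277000 m = 2.53×10⁻³ Pa/m
Geostrophic speed: V_g = |∂P/∂n|/(fρ) = 2.53×10⁻³/(1.43×10⁻⁴ × 1.12) = 15.8 m/s
Around a low, centrifugal force acts outward with Coriolis, so pressure-gradient force balances both:
(1/ρ)|∂P/∂n| = fV + V²/R  →  V² + fR·V − fR·V_g = 0
With fR = 1.43×10⁻⁴ × 332×10³ m = 47.3 m/s:
V = [−fR + √((fR)² + 4 fR V_g)]/2 = [−47.3 + √(47.3² + 4×47.3×15.8)]/2 = 12.5 m/s
Subgeostrophic (V < V_g = 15.8 m/s), as expected around a low.
Converting: 12.5 m/s × 1.944 = 24 knots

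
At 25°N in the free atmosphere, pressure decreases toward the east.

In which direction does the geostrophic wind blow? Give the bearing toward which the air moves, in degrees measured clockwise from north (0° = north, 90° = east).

180°

The pressure-gradient force points toward the east (bearing 090°).
Geostrophic balance: in the Northern Hemisphere the Coriolis force deflects motion to the right, so the geostrophic wind blows 90° to the right of the pressure-gradient force (low pressure on the left).
Rotating 090° by 90° clockwise gives 180° — the wind blows toward the south.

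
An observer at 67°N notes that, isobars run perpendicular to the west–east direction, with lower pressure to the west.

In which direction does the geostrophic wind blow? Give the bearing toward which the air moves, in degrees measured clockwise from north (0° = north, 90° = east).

000°

The pressure-gradient force points toward the west (bearing 270°).
Geostrophic balance: in the Northern Hemisphere the Coriolis force deflects motion to the right, so the geostrophic wind blows 90° to the right of the pressure-gradient force (low pressure on the left).
Rotating 270° by 90° clockwise gives 000° — the wind blows toward the north.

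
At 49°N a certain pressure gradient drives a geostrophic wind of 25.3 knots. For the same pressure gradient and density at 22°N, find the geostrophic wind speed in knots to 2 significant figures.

With the same pressure gradient and density, V_g ∝ 1/f ∝ 1/sin φ.
V₂ = V₁ · sin φ₁ / sin φ₂ = 25.3 × sin 49° / sin 22°
V₂ = 25.3 × 0.7547/0.3746 = 51 knots

51 knots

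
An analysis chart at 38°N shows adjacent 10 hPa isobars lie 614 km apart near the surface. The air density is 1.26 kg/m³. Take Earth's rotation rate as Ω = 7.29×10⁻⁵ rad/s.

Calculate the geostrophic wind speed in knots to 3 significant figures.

Coriolis parameter at 38°N:
f = 2Ω sin φ = 2 × 7.29×10⁻⁵ × sin 38° = 8.98×10⁻⁵ s⁻¹
Pressure gradient: |∂P/∂n| = 1000 Pa / 614000 m = 1.63×10⁻³ Pa/m
Geostrophic balance (pressure-gradient force = Coriolis force):
V_g = (1/(fρ)) |∂P/∂n| = 1.63×10⁻³ / (8.98×10⁻⁵ × 1.26) = 14.4 m/s
Converting: 14.4 m/s × 1.944 = 28.0 knots

28.0 knots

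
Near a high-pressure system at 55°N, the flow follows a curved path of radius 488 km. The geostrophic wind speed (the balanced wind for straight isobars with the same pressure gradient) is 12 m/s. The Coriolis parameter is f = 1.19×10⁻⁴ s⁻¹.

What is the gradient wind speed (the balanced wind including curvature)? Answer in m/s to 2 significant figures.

17 m/s

Around a high, pressure-gradient force acts outward with centrifugal, so Coriolis balances both:
fV = (1/ρ)|∂P/∂n| + V²/R  →  V² − fR·V + fR·V_g = 0
With fR = 1.19×10⁻⁴ × 488×10³ m = 58.1 m/s:
V = [fR − √((fR)² − 4 fR V_g)]/2 = [58.1 − √(58.1² − 4×58.1×12)]/2 = 16.9 m/s
Supergeostrophic (V > V_g = 12 m/s), as expected around a high.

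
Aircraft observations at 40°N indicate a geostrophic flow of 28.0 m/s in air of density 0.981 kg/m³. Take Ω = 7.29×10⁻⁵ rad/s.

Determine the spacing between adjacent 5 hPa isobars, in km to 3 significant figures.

194 km

Coriolis parameter at 40°N:
f = 2Ω sin φ = 2 × 7.29×10⁻⁵ × sin 40° = 9.37×10⁻⁵ s⁻¹
Geostrophic balance rearranged: |∂P/∂n| = f ρ V_g
|∂P/∂n| = 9.37×10⁻⁵ × 0.981 × 28.0 = 2.57×10⁻³ Pa/m
Isobar spacing: Δn = ΔP/|∂P/∂n| = 500 Pa / 2.57×10⁻³ Pa/m = 194231 m ≈ 194 km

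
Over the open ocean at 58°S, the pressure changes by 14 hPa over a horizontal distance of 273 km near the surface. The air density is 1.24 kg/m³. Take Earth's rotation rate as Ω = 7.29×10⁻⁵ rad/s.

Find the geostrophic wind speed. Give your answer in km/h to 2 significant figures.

120 km/h

Coriolis parameter at 58°S:
f = 2Ω sin φ = 2 × 7.29×10⁻⁵ × sin 58° = 1.24×10⁻⁴ s⁻¹
Pressure gradient: |∂P/∂n| = 1400 Pa / 273000 m = 5.13×10⁻³ Pa/m
Geostrophic balance (pressure-gradient force = Coriolis force):
V_g = (1/(fρ)) |∂P/∂n| = 5.13×10⁻³ / (1.24×10⁻⁴ × 1.24) = 33.4 m/s
Converting: 33.4 m/s × 3.6 = 120 km/h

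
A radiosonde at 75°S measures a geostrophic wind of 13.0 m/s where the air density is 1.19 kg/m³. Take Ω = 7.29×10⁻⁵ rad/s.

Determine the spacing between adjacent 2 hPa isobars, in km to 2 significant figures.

92 km

Coriolis parameter at 75°S:
f = 2Ω sin φ = 2 × 7.29×10⁻⁵ × sin 75° = 1.41×10⁻⁴ s⁻¹
Geostrophic balance rearranged: |∂P/∂n| = f ρ V_g
|∂P/∂n| = 1.41×10⁻⁴ × 1.19 × 13.0 = 2.18×10⁻³ Pa/m
Isobar spacing: Δn = ΔP/|∂P/∂n| = 200 Pa / 2.18×10⁻³ Pa/m = 91799 m ≈ 92 km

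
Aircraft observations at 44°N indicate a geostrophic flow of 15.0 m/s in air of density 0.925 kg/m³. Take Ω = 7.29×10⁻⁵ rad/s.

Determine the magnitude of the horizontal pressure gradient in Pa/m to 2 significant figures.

1.4×10⁻³ Pa/m

Coriolis parameter at 44°N:
f = 2Ω sin φ = 2 × 7.29×10⁻⁵ × sin 44° = 1.01×10⁻⁴ s⁻¹
Geostrophic balance rearranged: |∂P/∂n| = f ρ V_g
|∂P/∂n| = 1.01×10⁻⁴ × 0.925 × 15.0 = 1.41×10⁻³ Pa/m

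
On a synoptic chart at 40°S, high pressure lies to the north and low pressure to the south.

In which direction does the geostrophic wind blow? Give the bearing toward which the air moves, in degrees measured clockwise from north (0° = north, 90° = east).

The pressure-gradient force points toward the south (bearing 180°).
Geostrophic balance: in the Southern Hemisphere the Coriolis force deflects motion to the left, so the geostrophic wind blows 90° to the left of the pressure-gradient force (low pressure on the right).
Rotating 180° by 90° counterclockwise gives 090° — the wind blows toward the east.

090°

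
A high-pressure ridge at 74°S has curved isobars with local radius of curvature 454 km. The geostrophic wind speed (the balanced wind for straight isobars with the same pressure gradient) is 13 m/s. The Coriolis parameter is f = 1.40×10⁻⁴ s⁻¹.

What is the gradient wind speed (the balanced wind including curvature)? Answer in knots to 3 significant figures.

Around a high, pressure-gradient force acts outward with centrifugal, so Coriolis balances both:
fV = (1/ρ)|∂P/∂n| + V²/R  →  V² − fR·V + fR·V_g = 0
With fR = 1.40×10⁻⁴ × 454×10³ m = 63.6 m/s:
V = [fR − √((fR)² − 4 fR V_g)]/2 = [63.6 − √(63.6² − 4×63.6×13)]/2 = 18.2 m/s
Supergeostrophic (V > V_g = 13 m/s), as expected around a high.
Converting: 18.2 m/s × 1.944 = 35.4 knots

35.4 knots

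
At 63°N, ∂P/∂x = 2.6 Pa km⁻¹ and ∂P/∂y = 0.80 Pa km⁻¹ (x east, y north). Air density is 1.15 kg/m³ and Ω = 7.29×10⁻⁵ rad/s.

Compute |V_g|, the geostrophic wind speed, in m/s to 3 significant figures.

18.2 m/s

Coriolis parameter at 63°N:
f = 2Ω sin φ = 2 × 7.29×10⁻⁵ × sin 63° = 1.30×10⁻⁴ s⁻¹
Component geostrophic relations (x east, y north):
u_g = −(1/(fρ)) ∂P/∂y,  v_g = (1/(fρ)) ∂P/∂x
u_g = −(0.80×10⁻³)/(1.30×10⁻⁴ × 1.15) = −5.35 m/s;  v_g = (2.6×10⁻³)/(1.30×10⁻⁴ × 1.15) = 17.4 m/s
|V_g| = √(u_g² + v_g²) = 18.2 m/s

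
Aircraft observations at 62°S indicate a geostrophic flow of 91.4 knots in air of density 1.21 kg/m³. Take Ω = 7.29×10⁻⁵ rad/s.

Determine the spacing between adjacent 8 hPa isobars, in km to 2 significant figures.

Coriolis parameter at 62°S:
f = 2Ω sin φ = 2 × 7.29×10⁻⁵ × sin 62° = 1.29×10⁻⁴ s⁻¹
Wind speed in SI: 91.4 knots = 47.0 m/s
Geostrophic balance rearranged: |∂P/∂n| = f ρ V_g
|∂P/∂n| = 1.29×10⁻⁴ × 1.21 × 47.0 = 7.32×10⁻³ Pa/m
Isobar spacing: Δn = ΔP/|∂P/∂n| = 800 Pa / 7.32×10⁻³ Pa/m = 109226 m ≈ 110 km

110 km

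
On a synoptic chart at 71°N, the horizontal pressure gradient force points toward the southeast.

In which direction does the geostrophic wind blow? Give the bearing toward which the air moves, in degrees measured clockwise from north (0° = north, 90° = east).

225°

The pressure-gradient force points toward the southeast (bearing 135°).
Geostrophic balance: in the Northern Hemisphere the Coriolis force deflects motion to the right, so the geostrophic wind blows 90° to the right of the pressure-gradient force (low pressure on the left).
Rotating 135° by 90° clockwise gives 225° — the wind blows toward the southwest.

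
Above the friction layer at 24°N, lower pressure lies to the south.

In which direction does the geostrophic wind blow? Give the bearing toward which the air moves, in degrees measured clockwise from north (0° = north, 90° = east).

The pressure-gradient force points toward the south (bearing 180°).
Geostrophic balance: in the Northern Hemisphere the Coriolis force deflects motion to the right, so the geostrophic wind blows 90° to the right of the pressure-gradient force (low pressure on the left).
Rotating 180° by 90° clockwise gives 270° — the wind blows toward the west.

270°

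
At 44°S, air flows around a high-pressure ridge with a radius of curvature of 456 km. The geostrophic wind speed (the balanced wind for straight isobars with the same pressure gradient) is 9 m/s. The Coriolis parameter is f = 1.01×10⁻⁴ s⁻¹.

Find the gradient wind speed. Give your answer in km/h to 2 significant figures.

Around a high, pressure-gradient force acts outward with centrifugal, so Coriolis balances both:
fV = (1/ρ)|∂P/∂n| + V²/R  →  V² − fR·V + fR·V_g = 0
With fR = 1.01×10⁻⁴ × 456×10³ m = 46.1 m/s:
V = [fR − √((fR)² − 4 fR V_g)]/2 = [46.1 − √(46.1² − 4×46.1×9)]/2 = 12.3 m/s
Supergeostrophic (V > V_g = 9 m/s), as expected around a high.
Converting: 12.3 m/s × 3.6 = 44 km/h

44 km/h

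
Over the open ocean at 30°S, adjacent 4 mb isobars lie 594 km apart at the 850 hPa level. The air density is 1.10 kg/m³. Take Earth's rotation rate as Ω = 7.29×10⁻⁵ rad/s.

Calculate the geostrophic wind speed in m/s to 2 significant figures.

8.4 m/s

Coriolis parameter at 30°S:
f = 2Ω sin φ = 2 × 7.29×10⁻⁵ × sin 30° = 7.29×10⁻⁵ s⁻¹
Pressure gradient: |∂P/∂n| = 400 Pa / 594000 m = 6.73×10⁻⁴ Pa/m
Geostrophic balance (pressure-gradient force = Coriolis force):
V_g = (1/(fρ)) |∂P/∂n| = 6.73×10⁻⁴ / (7.29×10⁻⁵ × 1.10) = 8.40 m/s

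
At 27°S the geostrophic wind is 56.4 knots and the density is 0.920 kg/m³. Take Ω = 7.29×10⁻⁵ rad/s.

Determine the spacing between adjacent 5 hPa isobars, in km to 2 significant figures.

280 km

Coriolis parameter at 27°S:
f = 2Ω sin φ = 2 × 7.29×10⁻⁵ × sin 27° = 6.62×10⁻⁵ s⁻¹
Wind speed in SI: 56.4 knots = 29.0 m/s
Geostrophic balance rearranged: |∂P/∂n| = f ρ V_g
|∂P/∂n| = 6.62×10⁻⁵ × 0.920 × 29.0 = 1.77×10⁻³ Pa/m
Isobar spacing: Δn = ΔP/|∂P/∂n| = 500 Pa / 1.77×10⁻³ Pa/m = 282983 m ≈ 280 km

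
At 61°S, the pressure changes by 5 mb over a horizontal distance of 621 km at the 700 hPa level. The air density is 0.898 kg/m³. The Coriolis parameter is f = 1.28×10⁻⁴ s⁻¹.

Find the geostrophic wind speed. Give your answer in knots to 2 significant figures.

14 knots

Pressure gradient: |∂P/∂n| = 500 Pa / 621000 m = 8.05×10⁻⁴ Pa/m
Geostrophic balance (pressure-gradient force = Coriolis force):
V_g = (1/(fρ)) |∂P/∂n| = 8.05×10⁻⁴ / (1.28×10⁻⁴ × 0.898) = 7.00 m/s
Converting: 7.00 m/s × 1.944 = 14 knots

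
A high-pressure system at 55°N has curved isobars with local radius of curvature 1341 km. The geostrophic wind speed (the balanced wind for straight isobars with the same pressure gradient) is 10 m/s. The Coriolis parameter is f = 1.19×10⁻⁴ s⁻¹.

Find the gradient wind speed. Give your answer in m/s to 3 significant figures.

Around a high, pressure-gradient force acts outward with centrifugal, so Coriolis balances both:
fV = (1/ρ)|∂P/∂n| + V²/R  →  V² − fR·V + fR·V_g = 0
With fR = 1.19×10⁻⁴ × 1341×10³ m = 160 m/s:
V = [fR − √((fR)² − 4 fR V_g)]/2 = [160 − √(160² − 4×160×10)]/2 = 10.7 m/s
Supergeostrophic (V > V_g = 10 m/s), as expected around a high.

10.7 m/s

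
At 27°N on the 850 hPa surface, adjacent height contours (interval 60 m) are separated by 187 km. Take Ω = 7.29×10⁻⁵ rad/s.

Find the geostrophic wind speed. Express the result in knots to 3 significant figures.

92.4 knots

Coriolis parameter at 27°N:
f = 2Ω sin φ = 2 × 7.29×10⁻⁵ × sin 27° = 6.62×10⁻⁵ s⁻¹
Height gradient: |∂Z/∂n| = 60 m / 187000 m = 3.21×10⁻⁴
On a pressure surface, geostrophic balance gives V_g = (g/f)|∂Z/∂n|:
V_g = 9.81 × 3.21×10⁻⁴ / 6.62×10⁻⁵ = 47.6 m/s
Converting: 47.6 m/s × 1.944 = 92.4 knots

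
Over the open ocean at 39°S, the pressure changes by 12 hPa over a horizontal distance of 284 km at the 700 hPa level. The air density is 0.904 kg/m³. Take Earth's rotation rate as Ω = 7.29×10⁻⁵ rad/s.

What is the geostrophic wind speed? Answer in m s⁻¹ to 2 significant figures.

51 m s⁻¹

Coriolis parameter at 39°S:
f = 2Ω sin φ = 2 × 7.29×10⁻⁵ × sin 39° = 9.18×10⁻⁵ s⁻¹
Pressure gradient: |∂P/∂n| = 1200 Pa / 284000 m = 4.23×10⁻³ Pa/m
Geostrophic balance (pressure-gradient force = Coriolis force):
V_g = (1/(fρ)) |∂P/∂n| = 4.23×10⁻³ / (9.18×10⁻⁵ × 0.904) = 50.9 m/s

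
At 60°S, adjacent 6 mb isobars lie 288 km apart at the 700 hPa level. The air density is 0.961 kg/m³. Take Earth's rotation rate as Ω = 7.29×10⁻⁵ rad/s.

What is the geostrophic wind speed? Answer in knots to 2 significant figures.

33 knots

Coriolis parameter at 60°S:
f = 2Ω sin φ = 2 × 7.29×10⁻⁵ × sin 60° = 1.26×10⁻⁴ s⁻¹
Pressure gradient: |∂P/∂n| = 600 Pa / 288000 m = 2.08×10⁻³ Pa/m
Geostrophic balance (pressure-gradient force = Coriolis force):
V_g = (1/(fρ)) |∂P/∂n| = 2.08×10⁻³ / (1.26×10⁻⁴ × 0.961) = 17.2 m/s
Converting: 17.2 m/s × 1.944 = 33 knots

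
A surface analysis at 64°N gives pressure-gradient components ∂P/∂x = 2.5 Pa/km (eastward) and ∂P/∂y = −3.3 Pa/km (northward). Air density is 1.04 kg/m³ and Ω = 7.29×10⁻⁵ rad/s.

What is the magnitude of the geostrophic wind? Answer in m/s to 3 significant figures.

Coriolis parameter at 64°N:
f = 2Ω sin φ = 2 × 7.29×10⁻⁵ × sin 64° = 1.31×10⁻⁴ s⁻¹
Component geostrophic relations (x east, y north):
u_g = −(1/(fρ)) ∂P/∂y,  v_g = (1/(fρ)) ∂P/∂x
u_g = −(−3.3×10⁻³)/(1.31×10⁻⁴ × 1.04) = 24.2 m/s;  v_g = (2.5×10⁻³)/(1.31×10⁻⁴ × 1.04) = 18.3 m/s
|V_g| = √(u_g² + v_g²) = 30.4 m/s

30.4 m/s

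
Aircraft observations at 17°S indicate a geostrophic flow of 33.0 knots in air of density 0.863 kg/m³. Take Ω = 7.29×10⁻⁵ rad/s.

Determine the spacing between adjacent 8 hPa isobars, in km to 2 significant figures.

1300 km

Coriolis parameter at 17°S:
f = 2Ω sin φ = 2 × 7.29×10⁻⁵ × sin 17° = 4.26×10⁻⁵ s⁻¹
Wind speed in SI: 33.0 knots = 17.0 m/s
Geostrophic balance rearranged: |∂P/∂n| = f ρ V_g
|∂P/∂n| = 4.26×10⁻⁵ × 0.863 × 17.0 = 6.25×10⁻⁴ Pa/m
Isobar spacing: Δn = ΔP/|∂P/∂n| = 800 Pa / 6.25×10⁻⁴ Pa/m = 1280956 m ≈ 1300 km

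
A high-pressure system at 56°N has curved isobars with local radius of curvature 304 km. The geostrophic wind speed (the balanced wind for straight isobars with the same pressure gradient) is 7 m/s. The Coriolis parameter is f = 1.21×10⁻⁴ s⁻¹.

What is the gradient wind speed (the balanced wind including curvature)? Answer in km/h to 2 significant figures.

34 km/h

Around a high, pressure-gradient force acts outward with centrifugal, so Coriolis balances both:
fV = (1/ρ)|∂P/∂n| + V²/R  →  V² − fR·V + fR·V_g = 0
With fR = 1.21×10⁻⁴ × 304×10³ m = 36.8 m/s:
V = [fR − √((fR)² − 4 fR V_g)]/2 = [36.8 − √(36.8² − 4×36.8×7)]/2 = 9.4 m/s
Supergeostrophic (V > V_g = 7 m/s), as expected around a high.
Converting: 9.4 m/s × 3.6 = 34 km/h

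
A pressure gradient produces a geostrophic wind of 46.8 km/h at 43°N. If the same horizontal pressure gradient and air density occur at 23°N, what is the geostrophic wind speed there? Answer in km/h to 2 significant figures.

With the same pressure gradient and density, V_g ∝ 1/f ∝ 1/sin φ.
V₂ = V₁ · sin φ₁ / sin φ₂ = 46.8 × sin 43° / sin 23°
V₂ = 46.8 × 0.6820/0.3907 = 82 km/h

82 km/h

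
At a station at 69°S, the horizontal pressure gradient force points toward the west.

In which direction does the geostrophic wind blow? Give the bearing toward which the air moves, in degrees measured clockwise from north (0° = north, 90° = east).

180°

The pressure-gradient force points toward the west (bearing 270°).
Geostrophic balance: in the Southern Hemisphere the Coriolis force deflects motion to the left, so the geostrophic wind blows 90° to the left of the pressure-gradient force (low pressure on the right).
Rotating 270° by 90° counterclockwise gives 180° — the wind blows toward the south.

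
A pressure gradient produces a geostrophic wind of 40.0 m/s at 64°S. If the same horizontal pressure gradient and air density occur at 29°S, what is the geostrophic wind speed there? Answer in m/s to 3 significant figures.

74.2 m/s

With the same pressure gradient and density, V_g ∝ 1/f ∝ 1/sin φ.
V₂ = V₁ · sin φ₁ / sin φ₂ = 40.0 × sin 64° / sin 29°
V₂ = 40.0 × 0.8988/0.4848 = 74.2 m/s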